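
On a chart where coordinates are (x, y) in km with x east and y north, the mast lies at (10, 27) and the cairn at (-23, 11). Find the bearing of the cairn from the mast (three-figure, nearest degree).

244°

Δeast = -23 − 10 = -33.00; Δnorth = 11 − 27 = -16.00.
Bearing = atan2(Δeast, Δnorth) mod 360° = 244.13° ≈ 244°.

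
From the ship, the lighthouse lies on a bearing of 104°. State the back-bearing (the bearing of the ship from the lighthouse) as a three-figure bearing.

Back-bearing = 104° + 180° = 284°.

284°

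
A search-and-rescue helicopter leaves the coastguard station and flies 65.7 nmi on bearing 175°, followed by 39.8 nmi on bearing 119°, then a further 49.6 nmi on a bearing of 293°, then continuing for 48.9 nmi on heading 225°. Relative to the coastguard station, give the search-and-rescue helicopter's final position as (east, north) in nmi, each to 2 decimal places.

Leg 1 (175°, 65.7 nmi): east 65.7 sin 175° = 5.73, north 65.7 cos 175° = -65.45
Leg 2 (119°, 39.8 nmi): east 39.8 sin 119° = 34.81, north 39.8 cos 119° = -19.30
Leg 3 (293°, 49.6 nmi): east 49.6 sin 293° = -45.66, north 49.6 cos 293° = 19.38
Leg 4 (225°, 48.9 nmi): east 48.9 sin 225° = -34.58, north 48.9 cos 225° = -34.58
Summing: -39.70 nmi east, -99.94 nmi north → (-39.70, -99.94).

(-39.70, -99.94)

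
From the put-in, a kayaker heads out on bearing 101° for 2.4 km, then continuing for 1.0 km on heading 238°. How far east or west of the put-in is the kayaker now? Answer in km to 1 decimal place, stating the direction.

Leg 1 (101°, 2.4 km): east 2.4 sin 101° = 2.36, north 2.4 cos 101° = -0.46
Leg 2 (238°, 1.0 km): east 1.0 sin 238° = -0.85, north 1.0 cos 238° = -0.53
Net east component: 1.51 km.

1.5 km east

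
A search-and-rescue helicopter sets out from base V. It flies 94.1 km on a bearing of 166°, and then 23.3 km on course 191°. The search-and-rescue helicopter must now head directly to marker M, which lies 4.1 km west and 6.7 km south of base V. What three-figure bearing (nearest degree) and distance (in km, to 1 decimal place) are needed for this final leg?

348°, 109.8 km

Leg 1 (166°, 94.1 km): east 94.1 sin 166° = 22.76, north 94.1 cos 166° = -91.30
Leg 2 (191°, 23.3 km): east 23.3 sin 191° = -4.45, north 23.3 cos 191° = -22.87
Current position: (18.32, -114.18). Target: (-4.1, -6.7). Remaining: Δeast = -22.42, Δnorth = 107.48.
Bearing = atan2(-22.42, 107.48) mod 360° = 348.22°; distance = √((-22.42)² + (107.48)²) = 109.790 km.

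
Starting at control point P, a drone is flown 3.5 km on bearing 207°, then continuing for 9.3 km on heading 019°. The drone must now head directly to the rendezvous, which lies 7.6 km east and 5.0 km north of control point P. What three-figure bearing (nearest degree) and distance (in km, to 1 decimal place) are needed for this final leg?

096°, 6.2 km

Leg 1 (207°, 3.5 km): east 3.5 sin 207° = -1.59, north 3.5 cos 207° = -3.12
Leg 2 (019°, 9.3 km): east 9.3 sin 19° = 3.03, north 9.3 cos 19° = 8.79
Current position: (1.44, 5.67). Target: (7.6, 5.0). Remaining: Δeast = 6.16, Δnorth = -0.67.
Bearing = atan2(6.16, -0.67) mod 360° = 96.25°; distance = √((6.16)² + (-0.67)²) = 6.198 km.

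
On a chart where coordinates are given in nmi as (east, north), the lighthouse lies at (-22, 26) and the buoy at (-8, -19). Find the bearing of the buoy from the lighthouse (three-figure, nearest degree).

163°

Δeast = -8 − -22 = 14.00; Δnorth = -19 − 26 = -45.00.
Bearing = atan2(Δeast, Δnorth) mod 360° = 162.72° ≈ 163°.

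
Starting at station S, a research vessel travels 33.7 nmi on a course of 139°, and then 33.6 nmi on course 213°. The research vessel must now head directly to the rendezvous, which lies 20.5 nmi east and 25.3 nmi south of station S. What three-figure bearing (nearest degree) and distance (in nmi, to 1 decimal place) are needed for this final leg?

031°, 32.9 nmi

Leg 1 (139°, 33.7 nmi): east 33.7 sin 139° = 22.11, north 33.7 cos 139° = -25.43
Leg 2 (213°, 33.6 nmi): east 33.6 sin 213° = -18.30, north 33.6 cos 213° = -28.18
Current position: (3.81, -53.61). Target: (20.5, -25.3). Remaining: Δeast = 16.69, Δnorth = 28.31.
Bearing = atan2(16.69, 28.31) mod 360° = 30.52°; distance = √((16.69)² + (28.31)²) = 32.867 nmi.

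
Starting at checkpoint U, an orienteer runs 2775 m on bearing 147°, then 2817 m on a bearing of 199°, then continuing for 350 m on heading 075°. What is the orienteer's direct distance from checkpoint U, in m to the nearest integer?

4988 m

Leg 1 (147°, 2775 m): east 2775 sin 147° = 1511.37, north 2775 cos 147° = -2327.31
Leg 2 (199°, 2817 m): east 2817 sin 199° = -917.13, north 2817 cos 199° = -2663.53
Leg 3 (075°, 350 m): east 350 sin 75° = 338.07, north 350 cos 75° = 90.59
Net: 932.32 east, -4900.25 north. Distance = √((932.32)² + (-4900.25)²) = 4988.153 m.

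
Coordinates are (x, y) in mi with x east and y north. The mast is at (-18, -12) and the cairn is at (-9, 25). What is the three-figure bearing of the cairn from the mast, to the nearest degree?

Δeast = -9 − -18 = 9.00; Δnorth = 25 − -12 = 37.00.
Bearing = atan2(Δeast, Δnorth) mod 360° = 13.67° ≈ 014°.

014°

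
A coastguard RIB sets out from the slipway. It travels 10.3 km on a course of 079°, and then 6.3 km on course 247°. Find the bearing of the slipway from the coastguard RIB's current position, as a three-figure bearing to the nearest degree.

Leg 1 (079°, 10.3 km): east 10.3 sin 79° = 10.11, north 10.3 cos 79° = 1.97
Leg 2 (247°, 6.3 km): east 6.3 sin 247° = -5.80, north 6.3 cos 247° = -2.46
Net displacement: 4.31 east, -0.50 north. Direction back to start is (-4.31, 0.50): bearing = atan2(-4.31, 0.50) mod 360° = 276.57° ≈ 277°.

277°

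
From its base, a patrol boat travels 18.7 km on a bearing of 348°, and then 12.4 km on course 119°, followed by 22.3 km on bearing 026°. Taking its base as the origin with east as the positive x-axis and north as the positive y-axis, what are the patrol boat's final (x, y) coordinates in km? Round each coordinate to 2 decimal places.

Leg 1 (348°, 18.7 km): east 18.7 sin 348° = -3.89, north 18.7 cos 348° = 18.29
Leg 2 (119°, 12.4 km): east 12.4 sin 119° = 10.85, north 12.4 cos 119° = -6.01
Leg 3 (026°, 22.3 km): east 22.3 sin 26° = 9.78, north 22.3 cos 26° = 20.04
Summing: 16.73 km east, 32.32 km north → (16.73, 32.32).

(16.73, 32.32)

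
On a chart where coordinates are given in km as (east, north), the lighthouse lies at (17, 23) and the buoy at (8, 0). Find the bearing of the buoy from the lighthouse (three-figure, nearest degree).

201°

Δeast = 8 − 17 = -9.00; Δnorth = 0 − 23 = -23.00.
Bearing = atan2(Δeast, Δnorth) mod 360° = 201.37° ≈ 201°.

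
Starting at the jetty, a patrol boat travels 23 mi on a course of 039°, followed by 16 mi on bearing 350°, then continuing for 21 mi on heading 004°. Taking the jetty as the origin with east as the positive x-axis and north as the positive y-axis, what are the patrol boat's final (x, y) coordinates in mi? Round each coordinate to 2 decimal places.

Leg 1 (039°, 23 mi): east 23 sin 39° = 14.47, north 23 cos 39° = 17.87
Leg 2 (350°, 16 mi): east 16 sin 350° = -2.78, north 16 cos 350° = 15.76
Leg 3 (004°, 21 mi): east 21 sin 4° = 1.46, north 21 cos 4° = 20.95
Summing: 13.16 mi east, 54.58 mi north → (13.16, 54.58).

(13.16, 54.58)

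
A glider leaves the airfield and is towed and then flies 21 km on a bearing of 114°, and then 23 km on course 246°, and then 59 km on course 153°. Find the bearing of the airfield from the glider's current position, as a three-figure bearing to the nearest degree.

340°

Leg 1 (114°, 21 km): east 21 sin 114° = 19.18, north 21 cos 114° = -8.54
Leg 2 (246°, 23 km): east 23 sin 246° = -21.01, north 23 cos 246° = -9.35
Leg 3 (153°, 59 km): east 59 sin 153° = 26.79, north 59 cos 153° = -52.57
Net displacement: 24.96 east, -70.47 north. Direction back to start is (-24.96, 70.47): bearing = atan2(-24.96, 70.47) mod 360° = 340.50° ≈ 340°.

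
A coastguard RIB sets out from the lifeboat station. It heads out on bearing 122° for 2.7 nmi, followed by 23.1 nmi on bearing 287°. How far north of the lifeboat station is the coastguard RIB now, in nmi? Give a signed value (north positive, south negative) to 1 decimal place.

Leg 1 (122°, 2.7 nmi): east 2.7 sin 122° = 2.29, north 2.7 cos 122° = -1.43
Leg 2 (287°, 23.1 nmi): east 23.1 sin 287° = -22.09, north 23.1 cos 287° = 6.75
Net north component: 5.32 nmi.

5.3 nmi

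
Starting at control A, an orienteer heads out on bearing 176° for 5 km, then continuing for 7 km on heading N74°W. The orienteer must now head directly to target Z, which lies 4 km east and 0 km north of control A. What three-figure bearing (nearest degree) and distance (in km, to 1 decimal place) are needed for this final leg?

Leg 1 (176°, 5 km): east 5 sin 176° = 0.35, north 5 cos 176° = -4.99
Leg 2 (N74°W, 7 km): east 7 sin 286° = -6.73, north 7 cos 286° = 1.93
Current position: (-6.38, -3.06). Target: (4, 0). Remaining: Δeast = 10.38, Δnorth = 3.06.
Bearing = atan2(10.38, 3.06) mod 360° = 73.58°; distance = √((10.38)² + (3.06)²) = 10.821 km.

074°, 10.8 km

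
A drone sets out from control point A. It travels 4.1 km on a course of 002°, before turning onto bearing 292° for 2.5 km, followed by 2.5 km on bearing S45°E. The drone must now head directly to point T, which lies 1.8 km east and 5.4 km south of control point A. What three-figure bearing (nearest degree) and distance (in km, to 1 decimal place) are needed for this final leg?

Leg 1 (002°, 4.1 km): east 4.1 sin 2° = 0.14, north 4.1 cos 2° = 4.10
Leg 2 (292°, 2.5 km): east 2.5 sin 292° = -2.32, north 2.5 cos 292° = 0.94
Leg 3 (S45°E, 2.5 km): east 2.5 sin 135° = 1.77, north 2.5 cos 135° = -1.77
Current position: (-0.41, 3.27). Target: (1.8, -5.4). Remaining: Δeast = 2.21, Δnorth = -8.67.
Bearing = atan2(2.21, -8.67) mod 360° = 165.71°; distance = √((2.21)² + (-8.67)²) = 8.943 km.

166°, 8.9 km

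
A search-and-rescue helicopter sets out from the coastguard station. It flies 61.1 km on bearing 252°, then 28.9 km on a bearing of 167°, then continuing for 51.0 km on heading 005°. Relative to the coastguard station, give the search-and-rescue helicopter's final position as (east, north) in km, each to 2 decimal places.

(-47.16, 3.77)

Leg 1 (252°, 61.1 km): east 61.1 sin 252° = -58.11, north 61.1 cos 252° = -18.88
Leg 2 (167°, 28.9 km): east 28.9 sin 167° = 6.50, north 28.9 cos 167° = -28.16
Leg 3 (005°, 51.0 km): east 51.0 sin 5° = 4.44, north 51.0 cos 5° = 50.81
Summing: -47.16 km east, 3.77 km north → (-47.16, 3.77).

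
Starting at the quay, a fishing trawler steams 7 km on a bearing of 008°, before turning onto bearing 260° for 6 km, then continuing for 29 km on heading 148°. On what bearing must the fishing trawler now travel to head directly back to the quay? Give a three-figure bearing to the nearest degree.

331°

Leg 1 (008°, 7 km): east 7 sin 8° = 0.97, north 7 cos 8° = 6.93
Leg 2 (260°, 6 km): east 6 sin 260° = -5.91, north 6 cos 260° = -1.04
Leg 3 (148°, 29 km): east 29 sin 148° = 15.37, north 29 cos 148° = -24.59
Net displacement: 10.43 east, -18.70 north. Direction back to start is (-10.43, 18.70): bearing = atan2(-10.43, 18.70) mod 360° = 330.85° ≈ 331°.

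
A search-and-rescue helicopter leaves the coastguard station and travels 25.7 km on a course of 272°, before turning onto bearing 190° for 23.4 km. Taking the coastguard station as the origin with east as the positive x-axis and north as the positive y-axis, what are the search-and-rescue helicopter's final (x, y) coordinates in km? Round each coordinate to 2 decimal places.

Leg 1 (272°, 25.7 km): east 25.7 sin 272° = -25.68, north 25.7 cos 272° = 0.90
Leg 2 (190°, 23.4 km): east 23.4 sin 190° = -4.06, north 23.4 cos 190° = -23.04
Summing: -29.75 km east, -22.15 km north → (-29.75, -22.15).

(-29.75, -22.15)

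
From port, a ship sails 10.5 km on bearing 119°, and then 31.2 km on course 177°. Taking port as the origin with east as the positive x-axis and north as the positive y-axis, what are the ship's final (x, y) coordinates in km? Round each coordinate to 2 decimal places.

Leg 1 (119°, 10.5 km): east 10.5 sin 119° = 9.18, north 10.5 cos 119° = -5.09
Leg 2 (177°, 31.2 km): east 31.2 sin 177° = 1.63, north 31.2 cos 177° = -31.16
Summing: 10.82 km east, -36.25 km north → (10.82, -36.25).

(10.82, -36.25)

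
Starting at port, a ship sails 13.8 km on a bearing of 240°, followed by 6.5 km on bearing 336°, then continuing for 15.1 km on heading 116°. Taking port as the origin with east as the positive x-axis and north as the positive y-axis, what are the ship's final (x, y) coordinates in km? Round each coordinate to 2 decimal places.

(-1.02, -7.58)

Leg 1 (240°, 13.8 km): east 13.8 sin 240° = -11.95, north 13.8 cos 240° = -6.90
Leg 2 (336°, 6.5 km): east 6.5 sin 336° = -2.64, north 6.5 cos 336° = 5.94
Leg 3 (116°, 15.1 km): east 15.1 sin 116° = 13.57, north 15.1 cos 116° = -6.62
Summing: -1.02 km east, -7.58 km north → (-1.02, -7.58).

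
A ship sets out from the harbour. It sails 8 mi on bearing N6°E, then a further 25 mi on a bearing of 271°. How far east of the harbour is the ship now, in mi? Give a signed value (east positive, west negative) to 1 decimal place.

Leg 1 (N6°E, 8 mi): east 8 sin 6° = 0.84, north 8 cos 6° = 7.96
Leg 2 (271°, 25 mi): east 25 sin 271° = -25.00, north 25 cos 271° = 0.44
Net east component: -24.16 mi.

-24.2 mi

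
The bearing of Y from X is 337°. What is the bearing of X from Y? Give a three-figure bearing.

157°

Back-bearing = 337° − 180° = 157°.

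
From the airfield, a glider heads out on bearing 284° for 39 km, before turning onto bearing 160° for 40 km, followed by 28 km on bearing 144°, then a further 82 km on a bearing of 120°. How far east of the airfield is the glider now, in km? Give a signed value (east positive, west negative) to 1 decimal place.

Leg 1 (284°, 39 km): east 39 sin 284° = -37.84, north 39 cos 284° = 9.43
Leg 2 (160°, 40 km): east 40 sin 160° = 13.68, north 40 cos 160° = -37.59
Leg 3 (144°, 28 km): east 28 sin 144° = 16.46, north 28 cos 144° = -22.65
Leg 4 (120°, 82 km): east 82 sin 120° = 71.01, north 82 cos 120° = -41.00
Net east component: 63.31 km.

63.3 km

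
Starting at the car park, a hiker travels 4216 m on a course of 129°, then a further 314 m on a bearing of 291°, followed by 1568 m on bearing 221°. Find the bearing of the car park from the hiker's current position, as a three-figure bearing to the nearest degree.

Leg 1 (129°, 4216 m): east 4216 sin 129° = 3276.45, north 4216 cos 129° = -2653.21
Leg 2 (291°, 314 m): east 314 sin 291° = -293.14, north 314 cos 291° = 112.53
Leg 3 (221°, 1568 m): east 1568 sin 221° = -1028.70, north 1568 cos 221° = -1183.38
Net displacement: 1954.60 east, -3724.07 north. Direction back to start is (-1954.60, 3724.07): bearing = atan2(-1954.60, 3724.07) mod 360° = 332.31° ≈ 332°.

332°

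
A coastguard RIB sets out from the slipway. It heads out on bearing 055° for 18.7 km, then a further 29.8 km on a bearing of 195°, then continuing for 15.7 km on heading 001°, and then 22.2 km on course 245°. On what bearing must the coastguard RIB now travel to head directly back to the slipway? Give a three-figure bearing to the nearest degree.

046°

Leg 1 (055°, 18.7 km): east 18.7 sin 55° = 15.32, north 18.7 cos 55° = 10.73
Leg 2 (195°, 29.8 km): east 29.8 sin 195° = -7.71, north 29.8 cos 195° = -28.78
Leg 3 (001°, 15.7 km): east 15.7 sin 1° = 0.27, north 15.7 cos 1° = 15.70
Leg 4 (245°, 22.2 km): east 22.2 sin 245° = -20.12, north 22.2 cos 245° = -9.38
Net displacement: -12.24 east, -11.74 north. Direction back to start is (12.24, 11.74): bearing = atan2(12.24, 11.74) mod 360° = 46.19° ≈ 046°.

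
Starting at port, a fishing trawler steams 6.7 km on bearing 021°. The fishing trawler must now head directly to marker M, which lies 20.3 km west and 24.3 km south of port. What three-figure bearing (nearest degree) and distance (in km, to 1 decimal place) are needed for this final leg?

Leg 1 (021°, 6.7 km): east 6.7 sin 21° = 2.40, north 6.7 cos 21° = 6.25
Current position: (2.40, 6.25). Target: (-20.3, -24.3). Remaining: Δeast = -22.70, Δnorth = -30.55.
Bearing = atan2(-22.70, -30.55) mod 360° = 216.61°; distance = √((-22.70)² + (-30.55)²) = 38.065 km.

217°, 38.1 km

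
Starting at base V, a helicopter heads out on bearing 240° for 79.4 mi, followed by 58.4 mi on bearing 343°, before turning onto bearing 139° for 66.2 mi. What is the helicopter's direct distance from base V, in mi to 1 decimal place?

Leg 1 (240°, 79.4 mi): east 79.4 sin 240° = -68.76, north 79.4 cos 240° = -39.70
Leg 2 (343°, 58.4 mi): east 58.4 sin 343° = -17.07, north 58.4 cos 343° = 55.85
Leg 3 (139°, 66.2 mi): east 66.2 sin 139° = 43.43, north 66.2 cos 139° = -49.96
Net: -42.41 east, -33.81 north. Distance = √((-42.41)² + (-33.81)²) = 54.237 mi.

54.2 mi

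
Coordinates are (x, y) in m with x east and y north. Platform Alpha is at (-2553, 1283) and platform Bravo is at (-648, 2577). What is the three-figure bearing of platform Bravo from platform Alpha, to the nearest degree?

056°

Δeast = -648 − -2553 = 1905.00; Δnorth = 2577 − 1283 = 1294.00.
Bearing = atan2(Δeast, Δnorth) mod 360° = 55.81° ≈ 056°.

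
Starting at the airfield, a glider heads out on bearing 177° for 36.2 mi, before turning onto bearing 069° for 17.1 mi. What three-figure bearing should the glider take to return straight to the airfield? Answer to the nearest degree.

Leg 1 (177°, 36.2 mi): east 36.2 sin 177° = 1.89, north 36.2 cos 177° = -36.15
Leg 2 (069°, 17.1 mi): east 17.1 sin 69° = 15.96, north 17.1 cos 69° = 6.13
Net displacement: 17.86 east, -30.02 north. Direction back to start is (-17.86, 30.02): bearing = atan2(-17.86, 30.02) mod 360° = 329.25° ≈ 329°.

329°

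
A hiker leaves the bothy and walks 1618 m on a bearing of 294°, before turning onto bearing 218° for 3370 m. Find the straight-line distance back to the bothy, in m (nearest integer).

4076 m

Leg 1 (294°, 1618 m): east 1618 sin 294° = -1478.12, north 1618 cos 294° = 658.10
Leg 2 (218°, 3370 m): east 3370 sin 218° = -2074.78, north 3370 cos 218° = -2655.60
Net: -3552.90 east, -1997.50 north. Distance = √((-3552.90)² + (-1997.50)²) = 4075.912 m.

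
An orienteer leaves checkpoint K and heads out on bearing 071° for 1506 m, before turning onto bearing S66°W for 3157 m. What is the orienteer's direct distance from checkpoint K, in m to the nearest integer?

1662 m

Leg 1 (071°, 1506 m): east 1506 sin 71° = 1423.95, north 1506 cos 71° = 490.31
Leg 2 (S66°W, 3157 m): east 3157 sin 246° = -2884.06, north 3157 cos 246° = -1284.07
Net: -1460.11 east, -793.76 north. Distance = √((-1460.11)² + (-793.76)²) = 1661.922 m.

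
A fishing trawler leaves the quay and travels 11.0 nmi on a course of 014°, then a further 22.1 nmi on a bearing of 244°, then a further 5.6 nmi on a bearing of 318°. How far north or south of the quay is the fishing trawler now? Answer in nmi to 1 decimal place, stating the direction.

5.1 nmi north

Leg 1 (014°, 11.0 nmi): east 11.0 sin 14° = 2.66, north 11.0 cos 14° = 10.67
Leg 2 (244°, 22.1 nmi): east 22.1 sin 244° = -19.86, north 22.1 cos 244° = -9.69
Leg 3 (318°, 5.6 nmi): east 5.6 sin 318° = -3.75, north 5.6 cos 318° = 4.16
Net north component: 5.15 nmi.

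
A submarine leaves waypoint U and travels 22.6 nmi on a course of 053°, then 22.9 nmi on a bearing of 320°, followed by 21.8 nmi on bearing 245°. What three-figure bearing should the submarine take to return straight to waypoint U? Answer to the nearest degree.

Leg 1 (053°, 22.6 nmi): east 22.6 sin 53° = 18.05, north 22.6 cos 53° = 13.60
Leg 2 (320°, 22.9 nmi): east 22.9 sin 320° = -14.72, north 22.9 cos 320° = 17.54
Leg 3 (245°, 21.8 nmi): east 21.8 sin 245° = -19.76, north 21.8 cos 245° = -9.21
Net displacement: -16.43 east, 21.93 north. Direction back to start is (16.43, -21.93): bearing = atan2(16.43, -21.93) mod 360° = 143.16° ≈ 143°.

143°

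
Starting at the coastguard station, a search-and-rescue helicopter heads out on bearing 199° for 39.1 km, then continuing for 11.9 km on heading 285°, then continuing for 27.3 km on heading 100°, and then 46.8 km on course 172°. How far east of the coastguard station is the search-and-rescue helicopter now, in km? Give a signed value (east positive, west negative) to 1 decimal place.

9.2 km

Leg 1 (199°, 39.1 km): east 39.1 sin 199° = -12.73, north 39.1 cos 199° = -36.97
Leg 2 (285°, 11.9 km): east 11.9 sin 285° = -11.49, north 11.9 cos 285° = 3.08
Leg 3 (100°, 27.3 km): east 27.3 sin 100° = 26.89, north 27.3 cos 100° = -4.74
Leg 4 (172°, 46.8 km): east 46.8 sin 172° = 6.51, north 46.8 cos 172° = -46.34
Net east component: 9.17 km.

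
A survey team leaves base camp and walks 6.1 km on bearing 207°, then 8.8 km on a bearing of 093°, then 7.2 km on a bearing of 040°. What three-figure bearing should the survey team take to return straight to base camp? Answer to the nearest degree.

272°

Leg 1 (207°, 6.1 km): east 6.1 sin 207° = -2.77, north 6.1 cos 207° = -5.44
Leg 2 (093°, 8.8 km): east 8.8 sin 93° = 8.79, north 8.8 cos 93° = -0.46
Leg 3 (040°, 7.2 km): east 7.2 sin 40° = 4.63, north 7.2 cos 40° = 5.52
Net displacement: 10.65 east, -0.38 north. Direction back to start is (-10.65, 0.38): bearing = atan2(-10.65, 0.38) mod 360° = 272.05° ≈ 272°.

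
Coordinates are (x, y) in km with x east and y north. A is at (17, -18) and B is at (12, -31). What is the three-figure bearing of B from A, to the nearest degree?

201°

Δeast = 12 − 17 = -5.00; Δnorth = -31 − -18 = -13.00.
Bearing = atan2(Δeast, Δnorth) mod 360° = 201.04° ≈ 201°.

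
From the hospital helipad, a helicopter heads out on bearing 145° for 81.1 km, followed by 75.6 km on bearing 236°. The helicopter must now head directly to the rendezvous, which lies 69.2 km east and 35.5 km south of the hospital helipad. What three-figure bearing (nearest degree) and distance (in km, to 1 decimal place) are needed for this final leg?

Leg 1 (145°, 81.1 km): east 81.1 sin 145° = 46.52, north 81.1 cos 145° = -66.43
Leg 2 (236°, 75.6 km): east 75.6 sin 236° = -62.68, north 75.6 cos 236° = -42.27
Current position: (-16.16, -108.71). Target: (69.2, -35.5). Remaining: Δeast = 85.36, Δnorth = 73.21.
Bearing = atan2(85.36, 73.21) mod 360° = 49.38°; distance = √((85.36)² + (73.21)²) = 112.452 km.

049°, 112.5 km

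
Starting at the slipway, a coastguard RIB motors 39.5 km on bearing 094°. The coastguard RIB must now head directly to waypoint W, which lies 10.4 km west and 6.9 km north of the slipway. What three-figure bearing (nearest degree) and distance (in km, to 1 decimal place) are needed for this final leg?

Leg 1 (094°, 39.5 km): east 39.5 sin 94° = 39.40, north 39.5 cos 94° = -2.76
Current position: (39.40, -2.76). Target: (-10.4, 6.9). Remaining: Δeast = -49.80, Δnorth = 9.66.
Bearing = atan2(-49.80, 9.66) mod 360° = 280.97°; distance = √((-49.80)² + (9.66)²) = 50.731 km.

281°, 50.7 km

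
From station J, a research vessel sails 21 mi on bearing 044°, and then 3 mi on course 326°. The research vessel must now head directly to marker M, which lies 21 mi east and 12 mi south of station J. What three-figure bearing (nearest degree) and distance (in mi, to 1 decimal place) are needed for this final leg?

165°, 30.7 mi

Leg 1 (044°, 21 mi): east 21 sin 44° = 14.59, north 21 cos 44° = 15.11
Leg 2 (326°, 3 mi): east 3 sin 326° = -1.68, north 3 cos 326° = 2.49
Current position: (12.91, 17.59). Target: (21, -12). Remaining: Δeast = 8.09, Δnorth = -29.59.
Bearing = atan2(8.09, -29.59) mod 360° = 164.71°; distance = √((8.09)² + (-29.59)²) = 30.679 mi.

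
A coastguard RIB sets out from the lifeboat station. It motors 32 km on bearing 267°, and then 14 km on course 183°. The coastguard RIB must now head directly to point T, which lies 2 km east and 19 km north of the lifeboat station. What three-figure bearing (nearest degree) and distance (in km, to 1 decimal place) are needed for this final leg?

Leg 1 (267°, 32 km): east 32 sin 267° = -31.96, north 32 cos 267° = -1.67
Leg 2 (183°, 14 km): east 14 sin 183° = -0.73, north 14 cos 183° = -13.98
Current position: (-32.69, -15.66). Target: (2, 19). Remaining: Δeast = 34.69, Δnorth = 34.66.
Bearing = atan2(34.69, 34.66) mod 360° = 45.03°; distance = √((34.69)² + (34.66)²) = 49.034 km.

045°, 49.0 km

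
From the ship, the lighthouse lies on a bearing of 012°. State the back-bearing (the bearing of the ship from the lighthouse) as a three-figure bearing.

Back-bearing = 012° + 180° = 192°.

192°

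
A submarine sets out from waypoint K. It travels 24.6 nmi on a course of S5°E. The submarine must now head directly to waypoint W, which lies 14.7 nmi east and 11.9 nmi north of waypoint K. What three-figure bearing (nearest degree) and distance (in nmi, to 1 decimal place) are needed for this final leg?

019°, 38.5 nmi

Leg 1 (S5°E, 24.6 nmi): east 24.6 sin 175° = 2.14, north 24.6 cos 175° = -24.51
Current position: (2.14, -24.51). Target: (14.7, 11.9). Remaining: Δeast = 12.56, Δnorth = 36.41.
Bearing = atan2(12.56, 36.41) mod 360° = 19.03°; distance = √((12.56)² + (36.41)²) = 38.511 nmi.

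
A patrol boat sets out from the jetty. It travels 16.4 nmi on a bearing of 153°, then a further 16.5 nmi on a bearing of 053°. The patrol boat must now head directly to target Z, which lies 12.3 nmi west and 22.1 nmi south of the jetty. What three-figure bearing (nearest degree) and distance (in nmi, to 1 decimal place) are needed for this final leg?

Leg 1 (153°, 16.4 nmi): east 16.4 sin 153° = 7.45, north 16.4 cos 153° = -14.61
Leg 2 (053°, 16.5 nmi): east 16.5 sin 53° = 13.18, north 16.5 cos 53° = 9.93
Current position: (20.62, -4.68). Target: (-12.3, -22.1). Remaining: Δeast = -32.92, Δnorth = -17.42.
Bearing = atan2(-32.92, -17.42) mod 360° = 242.12°; distance = √((-32.92)² + (-17.42)²) = 37.246 nmi.

242°, 37.2 nmi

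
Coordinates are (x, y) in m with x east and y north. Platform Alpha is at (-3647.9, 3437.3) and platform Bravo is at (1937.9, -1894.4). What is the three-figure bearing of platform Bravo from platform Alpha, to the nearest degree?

134°

Δeast = 1937.9 − -3647.9 = 5585.80; Δnorth = -1894.4 − 3437.3 = -5331.70.
Bearing = atan2(Δeast, Δnorth) mod 360° = 133.67° ≈ 134°.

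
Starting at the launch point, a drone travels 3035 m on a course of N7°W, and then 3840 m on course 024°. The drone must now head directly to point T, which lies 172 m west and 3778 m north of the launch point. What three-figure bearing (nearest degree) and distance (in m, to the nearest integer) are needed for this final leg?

206°, 3063 m

Leg 1 (N7°W, 3035 m): east 3035 sin 353° = -369.87, north 3035 cos 353° = 3012.38
Leg 2 (024°, 3840 m): east 3840 sin 24° = 1561.87, north 3840 cos 24° = 3508.01
Current position: (1192.00, 6520.39). Target: (-172, 3778). Remaining: Δeast = -1364.00, Δnorth = -2742.39.
Bearing = atan2(-1364.00, -2742.39) mod 360° = 206.44°; distance = √((-1364.00)² + (-2742.39)²) = 3062.874 m.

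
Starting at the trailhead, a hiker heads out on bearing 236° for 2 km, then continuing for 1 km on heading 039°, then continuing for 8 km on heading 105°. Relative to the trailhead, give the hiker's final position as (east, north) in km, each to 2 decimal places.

(6.70, -2.41)

Leg 1 (236°, 2 km): east 2 sin 236° = -1.66, north 2 cos 236° = -1.12
Leg 2 (039°, 1 km): east 1 sin 39° = 0.63, north 1 cos 39° = 0.78
Leg 3 (105°, 8 km): east 8 sin 105° = 7.73, north 8 cos 105° = -2.07
Summing: 6.70 km east, -2.41 km north → (6.70, -2.41).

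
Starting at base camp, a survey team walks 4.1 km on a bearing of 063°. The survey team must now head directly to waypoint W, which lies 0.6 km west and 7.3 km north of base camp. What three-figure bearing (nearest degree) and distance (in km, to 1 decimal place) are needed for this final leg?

Leg 1 (063°, 4.1 km): east 4.1 sin 63° = 3.65, north 4.1 cos 63° = 1.86
Current position: (3.65, 1.86). Target: (-0.6, 7.3). Remaining: Δeast = -4.25, Δnorth = 5.44.
Bearing = atan2(-4.25, 5.44) mod 360° = 321.97°; distance = √((-4.25)² + (5.44)²) = 6.904 km.

322°, 6.9 km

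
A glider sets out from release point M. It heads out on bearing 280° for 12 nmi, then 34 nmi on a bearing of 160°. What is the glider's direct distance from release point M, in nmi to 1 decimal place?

29.9 nmi

Leg 1 (280°, 12 nmi): east 12 sin 280° = -11.82, north 12 cos 280° = 2.08
Leg 2 (160°, 34 nmi): east 34 sin 160° = 11.63, north 34 cos 160° = -31.95
Net: -0.19 east, -29.87 north. Distance = √((-0.19)² + (-29.87)²) = 29.866 nmi.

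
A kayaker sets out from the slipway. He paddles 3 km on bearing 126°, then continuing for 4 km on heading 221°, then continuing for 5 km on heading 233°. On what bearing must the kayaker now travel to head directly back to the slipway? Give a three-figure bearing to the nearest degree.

028°

Leg 1 (126°, 3 km): east 3 sin 126° = 2.43, north 3 cos 126° = -1.76
Leg 2 (221°, 4 km): east 4 sin 221° = -2.62, north 4 cos 221° = -3.02
Leg 3 (233°, 5 km): east 5 sin 233° = -3.99, north 5 cos 233° = -3.01
Net displacement: -4.19 east, -7.79 north. Direction back to start is (4.19, 7.79): bearing = atan2(4.19, 7.79) mod 360° = 28.27° ≈ 028°.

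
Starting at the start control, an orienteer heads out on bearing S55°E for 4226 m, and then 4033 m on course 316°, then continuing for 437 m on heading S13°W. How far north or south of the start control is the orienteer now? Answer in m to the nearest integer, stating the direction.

Leg 1 (S55°E, 4226 m): east 4226 sin 125° = 3461.74, north 4226 cos 125° = -2423.93
Leg 2 (316°, 4033 m): east 4033 sin 316° = -2801.56, north 4033 cos 316° = 2901.10
Leg 3 (S13°W, 437 m): east 437 sin 193° = -98.30, north 437 cos 193° = -425.80
Net north component: 51.36 m.

51 m north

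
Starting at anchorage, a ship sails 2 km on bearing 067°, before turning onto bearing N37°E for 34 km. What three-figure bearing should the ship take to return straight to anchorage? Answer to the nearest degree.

219°

Leg 1 (067°, 2 km): east 2 sin 67° = 1.84, north 2 cos 67° = 0.78
Leg 2 (N37°E, 34 km): east 34 sin 37° = 20.46, north 34 cos 37° = 27.15
Net displacement: 22.30 east, 27.94 north. Direction back to start is (-22.30, -27.94): bearing = atan2(-22.30, -27.94) mod 360° = 218.60° ≈ 219°.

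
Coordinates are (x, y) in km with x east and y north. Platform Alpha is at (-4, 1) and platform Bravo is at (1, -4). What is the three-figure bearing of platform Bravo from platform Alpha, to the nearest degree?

Δeast = 1 − -4 = 5.00; Δnorth = -4 − 1 = -5.00.
Bearing = atan2(Δeast, Δnorth) mod 360° = 135.00° ≈ 135°.

135°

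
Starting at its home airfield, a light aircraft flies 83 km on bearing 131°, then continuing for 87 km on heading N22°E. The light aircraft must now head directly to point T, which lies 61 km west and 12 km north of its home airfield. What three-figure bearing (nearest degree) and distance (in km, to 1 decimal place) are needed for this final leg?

Leg 1 (131°, 83 km): east 83 sin 131° = 62.64, north 83 cos 131° = -54.45
Leg 2 (N22°E, 87 km): east 87 sin 22° = 32.59, north 87 cos 22° = 80.66
Current position: (95.23, 26.21). Target: (-61, 12). Remaining: Δeast = -156.23, Δnorth = -14.21.
Bearing = atan2(-156.23, -14.21) mod 360° = 264.80°; distance = √((-156.23)² + (-14.21)²) = 156.877 km.

265°, 156.9 km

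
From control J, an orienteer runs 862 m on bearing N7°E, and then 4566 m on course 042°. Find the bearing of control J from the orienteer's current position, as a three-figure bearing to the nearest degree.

Leg 1 (N7°E, 862 m): east 862 sin 7° = 105.05, north 862 cos 7° = 855.57
Leg 2 (042°, 4566 m): east 4566 sin 42° = 3055.25, north 4566 cos 42° = 3393.20
Net displacement: 3160.30 east, 4248.77 north. Direction back to start is (-3160.30, -4248.77): bearing = atan2(-3160.30, -4248.77) mod 360° = 216.64° ≈ 217°.

217°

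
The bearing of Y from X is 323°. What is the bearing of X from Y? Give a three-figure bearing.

143°

Back-bearing = 323° − 180° = 143°.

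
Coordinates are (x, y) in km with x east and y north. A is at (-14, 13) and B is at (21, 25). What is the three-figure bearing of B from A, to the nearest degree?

Δeast = 21 − -14 = 35.00; Δnorth = 25 − 13 = 12.00.
Bearing = atan2(Δeast, Δnorth) mod 360° = 71.08° ≈ 071°.

071°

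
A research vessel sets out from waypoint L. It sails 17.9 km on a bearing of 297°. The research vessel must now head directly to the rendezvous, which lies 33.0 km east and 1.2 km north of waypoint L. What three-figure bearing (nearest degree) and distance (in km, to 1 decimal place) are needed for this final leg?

098°, 49.4 km

Leg 1 (297°, 17.9 km): east 17.9 sin 297° = -15.95, north 17.9 cos 297° = 8.13
Current position: (-15.95, 8.13). Target: (33.0, 1.2). Remaining: Δeast = 48.95, Δnorth = -6.93.
Bearing = atan2(48.95, -6.93) mod 360° = 98.05°; distance = √((48.95)² + (-6.93)²) = 49.437 km.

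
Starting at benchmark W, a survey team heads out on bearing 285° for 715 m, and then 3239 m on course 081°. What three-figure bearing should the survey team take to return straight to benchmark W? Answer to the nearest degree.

Leg 1 (285°, 715 m): east 715 sin 285° = -690.64, north 715 cos 285° = 185.06
Leg 2 (081°, 3239 m): east 3239 sin 81° = 3199.12, north 3239 cos 81° = 506.69
Net displacement: 2508.49 east, 691.75 north. Direction back to start is (-2508.49, -691.75): bearing = atan2(-2508.49, -691.75) mod 360° = 254.58° ≈ 255°.

255°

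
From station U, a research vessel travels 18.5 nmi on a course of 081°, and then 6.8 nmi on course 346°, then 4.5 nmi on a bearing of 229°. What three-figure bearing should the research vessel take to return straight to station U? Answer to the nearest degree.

Leg 1 (081°, 18.5 nmi): east 18.5 sin 81° = 18.27, north 18.5 cos 81° = 2.89
Leg 2 (346°, 6.8 nmi): east 6.8 sin 346° = -1.65, north 6.8 cos 346° = 6.60
Leg 3 (229°, 4.5 nmi): east 4.5 sin 229° = -3.40, north 4.5 cos 229° = -2.95
Net displacement: 13.23 east, 6.54 north. Direction back to start is (-13.23, -6.54): bearing = atan2(-13.23, -6.54) mod 360° = 243.70° ≈ 244°.

244°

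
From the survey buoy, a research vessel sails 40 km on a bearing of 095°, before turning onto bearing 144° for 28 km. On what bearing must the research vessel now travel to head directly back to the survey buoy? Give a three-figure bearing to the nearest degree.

295°

Leg 1 (095°, 40 km): east 40 sin 95° = 39.85, north 40 cos 95° = -3.49
Leg 2 (144°, 28 km): east 28 sin 144° = 16.46, north 28 cos 144° = -22.65
Net displacement: 56.31 east, -26.14 north. Direction back to start is (-56.31, 26.14): bearing = atan2(-56.31, 26.14) mod 360° = 294.90° ≈ 295°.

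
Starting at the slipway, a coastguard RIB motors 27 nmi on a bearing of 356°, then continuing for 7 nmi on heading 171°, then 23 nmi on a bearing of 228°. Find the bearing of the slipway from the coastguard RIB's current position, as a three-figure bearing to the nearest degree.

Leg 1 (356°, 27 nmi): east 27 sin 356° = -1.88, north 27 cos 356° = 26.93
Leg 2 (171°, 7 nmi): east 7 sin 171° = 1.10, north 7 cos 171° = -6.91
Leg 3 (228°, 23 nmi): east 23 sin 228° = -17.09, north 23 cos 228° = -15.39
Net displacement: -17.88 east, 4.63 north. Direction back to start is (17.88, -4.63): bearing = atan2(17.88, -4.63) mod 360° = 104.52° ≈ 105°.

105°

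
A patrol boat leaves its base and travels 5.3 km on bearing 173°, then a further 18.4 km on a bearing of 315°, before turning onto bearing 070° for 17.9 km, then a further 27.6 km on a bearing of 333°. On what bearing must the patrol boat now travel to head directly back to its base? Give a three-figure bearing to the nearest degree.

Leg 1 (173°, 5.3 km): east 5.3 sin 173° = 0.65, north 5.3 cos 173° = -5.26
Leg 2 (315°, 18.4 km): east 18.4 sin 315° = -13.01, north 18.4 cos 315° = 13.01
Leg 3 (070°, 17.9 km): east 17.9 sin 70° = 16.82, north 17.9 cos 70° = 6.12
Leg 4 (333°, 27.6 km): east 27.6 sin 333° = -12.53, north 27.6 cos 333° = 24.59
Net displacement: -8.07 east, 38.46 north. Direction back to start is (8.07, -38.46): bearing = atan2(8.07, -38.46) mod 360° = 168.14° ≈ 168°.

168°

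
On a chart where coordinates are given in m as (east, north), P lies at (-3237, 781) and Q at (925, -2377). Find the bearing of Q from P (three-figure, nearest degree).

Δeast = 925 − -3237 = 4162.00; Δnorth = -2377 − 781 = -3158.00.
Bearing = atan2(Δeast, Δnorth) mod 360° = 127.19° ≈ 127°.

127°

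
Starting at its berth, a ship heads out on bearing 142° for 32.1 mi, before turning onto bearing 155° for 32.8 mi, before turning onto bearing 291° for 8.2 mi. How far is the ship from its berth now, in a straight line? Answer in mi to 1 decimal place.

Leg 1 (142°, 32.1 mi): east 32.1 sin 142° = 19.76, north 32.1 cos 142° = -25.30
Leg 2 (155°, 32.8 mi): east 32.8 sin 155° = 13.86, north 32.8 cos 155° = -29.73
Leg 3 (291°, 8.2 mi): east 8.2 sin 291° = -7.66, north 8.2 cos 291° = 2.94
Net: 25.97 east, -52.08 north. Distance = √((25.97)² + (-52.08)²) = 58.199 mi.

58.2 mi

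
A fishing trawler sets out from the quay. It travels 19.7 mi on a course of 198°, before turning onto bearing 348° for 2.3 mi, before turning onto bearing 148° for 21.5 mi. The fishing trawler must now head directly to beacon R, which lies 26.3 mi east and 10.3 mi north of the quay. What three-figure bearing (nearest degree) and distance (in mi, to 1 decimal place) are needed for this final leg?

Leg 1 (198°, 19.7 mi): east 19.7 sin 198° = -6.09, north 19.7 cos 198° = -18.74
Leg 2 (348°, 2.3 mi): east 2.3 sin 348° = -0.48, north 2.3 cos 348° = 2.25
Leg 3 (148°, 21.5 mi): east 21.5 sin 148° = 11.39, north 21.5 cos 148° = -18.23
Current position: (4.83, -34.72). Target: (26.3, 10.3). Remaining: Δeast = 21.47, Δnorth = 45.02.
Bearing = atan2(21.47, 45.02) mod 360° = 25.50°; distance = √((21.47)² + (45.02)²) = 49.878 mi.

025°, 49.9 mi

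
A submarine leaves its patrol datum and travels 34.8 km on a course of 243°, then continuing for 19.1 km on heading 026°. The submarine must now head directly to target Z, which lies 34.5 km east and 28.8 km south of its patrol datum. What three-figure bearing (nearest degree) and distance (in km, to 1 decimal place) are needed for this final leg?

Leg 1 (243°, 34.8 km): east 34.8 sin 243° = -31.01, north 34.8 cos 243° = -15.80
Leg 2 (026°, 19.1 km): east 19.1 sin 26° = 8.37, north 19.1 cos 26° = 17.17
Current position: (-22.63, 1.37). Target: (34.5, -28.8). Remaining: Δeast = 57.13, Δnorth = -30.17.
Bearing = atan2(57.13, -30.17) mod 360° = 117.84°; distance = √((57.13)² + (-30.17)²) = 64.610 km.

118°, 64.6 km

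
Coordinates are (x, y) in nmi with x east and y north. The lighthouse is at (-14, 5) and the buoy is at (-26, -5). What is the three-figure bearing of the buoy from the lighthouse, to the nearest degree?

Δeast = -26 − -14 = -12.00; Δnorth = -5 − 5 = -10.00.
Bearing = atan2(Δeast, Δnorth) mod 360° = 230.19° ≈ 230°.

230°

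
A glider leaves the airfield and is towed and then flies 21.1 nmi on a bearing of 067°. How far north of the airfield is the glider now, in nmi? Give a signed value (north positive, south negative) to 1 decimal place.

Leg 1 (067°, 21.1 nmi): east 21.1 sin 67° = 19.42, north 21.1 cos 67° = 8.24
Net north component: 8.24 nmi.

8.2 nmi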